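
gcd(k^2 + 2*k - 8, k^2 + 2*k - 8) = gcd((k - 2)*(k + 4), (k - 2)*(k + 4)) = k^2 + 2*k - 8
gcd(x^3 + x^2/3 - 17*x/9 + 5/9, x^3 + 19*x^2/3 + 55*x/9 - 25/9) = x^2 + 4*x/3 - 5/9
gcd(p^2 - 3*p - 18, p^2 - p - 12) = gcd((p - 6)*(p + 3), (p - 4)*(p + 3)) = p + 3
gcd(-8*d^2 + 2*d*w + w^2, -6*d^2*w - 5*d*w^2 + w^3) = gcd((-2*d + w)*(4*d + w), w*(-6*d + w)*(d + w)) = 1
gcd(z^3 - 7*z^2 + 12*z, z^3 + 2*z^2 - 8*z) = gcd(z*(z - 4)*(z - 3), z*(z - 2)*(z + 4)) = z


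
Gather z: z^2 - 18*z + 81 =z^2 - 18*z + 81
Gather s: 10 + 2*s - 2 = 2*s + 8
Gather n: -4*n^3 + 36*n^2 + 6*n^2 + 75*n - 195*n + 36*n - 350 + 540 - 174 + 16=-4*n^3 + 42*n^2 - 84*n + 32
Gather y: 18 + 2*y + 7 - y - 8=y + 17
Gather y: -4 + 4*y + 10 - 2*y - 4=2*y + 2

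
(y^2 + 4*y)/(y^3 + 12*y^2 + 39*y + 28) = y/(y^2 + 8*y + 7)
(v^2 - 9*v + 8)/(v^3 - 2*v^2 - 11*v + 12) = (v - 8)/(v^2 - v - 12)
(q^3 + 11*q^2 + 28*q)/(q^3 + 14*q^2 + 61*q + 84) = q/(q + 3)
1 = 1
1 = 1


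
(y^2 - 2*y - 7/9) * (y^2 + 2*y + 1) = y^4 - 34*y^2/9 - 32*y/9 - 7/9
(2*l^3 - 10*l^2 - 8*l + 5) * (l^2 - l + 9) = 2*l^5 - 12*l^4 + 20*l^3 - 77*l^2 - 77*l + 45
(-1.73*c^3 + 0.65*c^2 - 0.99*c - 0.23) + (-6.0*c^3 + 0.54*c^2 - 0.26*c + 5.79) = -7.73*c^3 + 1.19*c^2 - 1.25*c + 5.56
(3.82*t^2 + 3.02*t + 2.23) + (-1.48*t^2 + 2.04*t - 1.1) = 2.34*t^2 + 5.06*t + 1.13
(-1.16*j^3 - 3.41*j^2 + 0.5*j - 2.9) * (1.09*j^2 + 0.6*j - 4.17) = -1.2644*j^5 - 4.4129*j^4 + 3.3362*j^3 + 11.3587*j^2 - 3.825*j + 12.093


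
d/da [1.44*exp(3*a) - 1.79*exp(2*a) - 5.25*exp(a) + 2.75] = (4.32*exp(2*a) - 3.58*exp(a) - 5.25)*exp(a)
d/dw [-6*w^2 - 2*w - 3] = -12*w - 2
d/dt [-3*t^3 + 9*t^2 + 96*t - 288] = -9*t^2 + 18*t + 96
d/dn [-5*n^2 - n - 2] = -10*n - 1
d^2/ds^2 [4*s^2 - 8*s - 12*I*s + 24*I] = 8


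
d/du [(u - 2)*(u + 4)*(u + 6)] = 3*u^2 + 16*u + 4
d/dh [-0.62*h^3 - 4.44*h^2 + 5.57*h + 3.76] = -1.86*h^2 - 8.88*h + 5.57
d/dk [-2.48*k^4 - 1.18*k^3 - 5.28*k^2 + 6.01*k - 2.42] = -9.92*k^3 - 3.54*k^2 - 10.56*k + 6.01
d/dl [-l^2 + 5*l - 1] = 5 - 2*l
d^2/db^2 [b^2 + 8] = 2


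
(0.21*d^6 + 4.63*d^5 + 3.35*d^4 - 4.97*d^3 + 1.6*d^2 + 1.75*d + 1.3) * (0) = 0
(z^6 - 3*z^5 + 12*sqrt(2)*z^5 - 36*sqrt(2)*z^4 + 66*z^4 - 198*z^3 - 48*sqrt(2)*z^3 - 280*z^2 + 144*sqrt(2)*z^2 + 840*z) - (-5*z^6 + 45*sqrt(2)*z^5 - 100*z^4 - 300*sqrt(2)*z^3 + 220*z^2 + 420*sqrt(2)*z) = 6*z^6 - 33*sqrt(2)*z^5 - 3*z^5 - 36*sqrt(2)*z^4 + 166*z^4 - 198*z^3 + 252*sqrt(2)*z^3 - 500*z^2 + 144*sqrt(2)*z^2 - 420*sqrt(2)*z + 840*z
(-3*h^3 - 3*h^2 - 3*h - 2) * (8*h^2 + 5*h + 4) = -24*h^5 - 39*h^4 - 51*h^3 - 43*h^2 - 22*h - 8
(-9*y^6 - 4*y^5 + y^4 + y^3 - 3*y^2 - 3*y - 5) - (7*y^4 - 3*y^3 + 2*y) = -9*y^6 - 4*y^5 - 6*y^4 + 4*y^3 - 3*y^2 - 5*y - 5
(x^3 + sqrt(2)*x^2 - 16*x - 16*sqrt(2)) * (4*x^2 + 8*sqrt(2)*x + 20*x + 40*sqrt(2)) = 4*x^5 + 12*sqrt(2)*x^4 + 20*x^4 - 48*x^3 + 60*sqrt(2)*x^3 - 192*sqrt(2)*x^2 - 240*x^2 - 960*sqrt(2)*x - 256*x - 1280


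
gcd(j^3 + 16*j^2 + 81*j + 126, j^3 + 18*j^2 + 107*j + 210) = j^2 + 13*j + 42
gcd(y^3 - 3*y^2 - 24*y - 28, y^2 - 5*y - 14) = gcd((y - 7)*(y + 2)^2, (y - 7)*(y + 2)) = y^2 - 5*y - 14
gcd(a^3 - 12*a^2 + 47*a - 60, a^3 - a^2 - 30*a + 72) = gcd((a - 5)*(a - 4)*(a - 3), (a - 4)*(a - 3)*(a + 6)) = a^2 - 7*a + 12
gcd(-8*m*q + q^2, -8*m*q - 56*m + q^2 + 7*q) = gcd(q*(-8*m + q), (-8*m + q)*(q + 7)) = -8*m + q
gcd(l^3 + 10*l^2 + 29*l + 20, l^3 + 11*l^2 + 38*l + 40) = l^2 + 9*l + 20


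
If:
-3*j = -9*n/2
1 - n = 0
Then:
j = 3/2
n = 1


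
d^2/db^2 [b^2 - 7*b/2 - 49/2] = 2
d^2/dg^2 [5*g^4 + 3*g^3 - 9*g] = 6*g*(10*g + 3)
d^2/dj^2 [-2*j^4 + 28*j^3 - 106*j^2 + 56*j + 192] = -24*j^2 + 168*j - 212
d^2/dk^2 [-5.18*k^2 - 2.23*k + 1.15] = -10.3600000000000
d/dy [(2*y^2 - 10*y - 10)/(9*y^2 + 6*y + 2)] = 2*(51*y^2 + 94*y + 20)/(81*y^4 + 108*y^3 + 72*y^2 + 24*y + 4)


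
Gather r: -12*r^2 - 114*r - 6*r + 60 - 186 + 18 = -12*r^2 - 120*r - 108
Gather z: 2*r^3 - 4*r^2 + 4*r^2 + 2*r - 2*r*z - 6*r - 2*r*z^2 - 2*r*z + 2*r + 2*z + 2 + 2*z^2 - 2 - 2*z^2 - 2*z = 2*r^3 - 2*r*z^2 - 4*r*z - 2*r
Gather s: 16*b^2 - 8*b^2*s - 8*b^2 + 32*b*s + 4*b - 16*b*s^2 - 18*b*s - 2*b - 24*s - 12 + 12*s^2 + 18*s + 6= 8*b^2 + 2*b + s^2*(12 - 16*b) + s*(-8*b^2 + 14*b - 6) - 6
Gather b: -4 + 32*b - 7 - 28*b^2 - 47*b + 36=-28*b^2 - 15*b + 25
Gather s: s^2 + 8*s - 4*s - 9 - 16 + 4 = s^2 + 4*s - 21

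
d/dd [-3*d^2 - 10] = -6*d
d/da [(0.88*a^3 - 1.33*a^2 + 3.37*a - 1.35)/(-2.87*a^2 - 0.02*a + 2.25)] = (-2.5256*a^4 - 0.0352000000000006*a^3 + 15.6385*a^2 - 13.734*a + 7.5555)/(8.2369*a^4 + 0.1148*a^3 - 12.9146*a^2 - 0.09*a + 5.0625)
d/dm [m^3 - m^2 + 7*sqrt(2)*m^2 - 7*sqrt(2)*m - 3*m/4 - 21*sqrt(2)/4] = 3*m^2 - 2*m + 14*sqrt(2)*m - 7*sqrt(2) - 3/4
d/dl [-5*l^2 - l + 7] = -10*l - 1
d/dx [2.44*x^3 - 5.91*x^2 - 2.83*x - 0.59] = 7.32*x^2 - 11.82*x - 2.83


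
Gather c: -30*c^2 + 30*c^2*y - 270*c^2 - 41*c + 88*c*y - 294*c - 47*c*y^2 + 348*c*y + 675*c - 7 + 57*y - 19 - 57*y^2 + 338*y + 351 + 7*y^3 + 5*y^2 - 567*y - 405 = c^2*(30*y - 300) + c*(-47*y^2 + 436*y + 340) + 7*y^3 - 52*y^2 - 172*y - 80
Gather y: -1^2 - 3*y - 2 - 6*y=-9*y - 3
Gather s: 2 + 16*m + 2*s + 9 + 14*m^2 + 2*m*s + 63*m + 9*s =14*m^2 + 79*m + s*(2*m + 11) + 11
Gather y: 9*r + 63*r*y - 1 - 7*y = 9*r + y*(63*r - 7) - 1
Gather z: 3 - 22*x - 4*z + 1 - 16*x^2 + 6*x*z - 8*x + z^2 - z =-16*x^2 - 30*x + z^2 + z*(6*x - 5) + 4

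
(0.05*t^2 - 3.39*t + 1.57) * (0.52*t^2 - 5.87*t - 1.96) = 0.026*t^4 - 2.0563*t^3 + 20.6177*t^2 - 2.5715*t - 3.0772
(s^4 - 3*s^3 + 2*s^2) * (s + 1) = s^5 - 2*s^4 - s^3 + 2*s^2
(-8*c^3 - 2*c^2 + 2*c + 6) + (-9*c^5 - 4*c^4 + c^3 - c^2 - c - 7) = -9*c^5 - 4*c^4 - 7*c^3 - 3*c^2 + c - 1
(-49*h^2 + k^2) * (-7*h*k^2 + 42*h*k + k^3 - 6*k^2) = 343*h^3*k^2 - 2058*h^3*k - 49*h^2*k^3 + 294*h^2*k^2 - 7*h*k^4 + 42*h*k^3 + k^5 - 6*k^4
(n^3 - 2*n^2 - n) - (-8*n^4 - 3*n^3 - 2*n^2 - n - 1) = 8*n^4 + 4*n^3 + 1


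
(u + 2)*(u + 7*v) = u^2 + 7*u*v + 2*u + 14*v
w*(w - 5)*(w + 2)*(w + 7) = w^4 + 4*w^3 - 31*w^2 - 70*w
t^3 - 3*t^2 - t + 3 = (t - 3)*(t - 1)*(t + 1)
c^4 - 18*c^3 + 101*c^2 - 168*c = c*(c - 8)*(c - 7)*(c - 3)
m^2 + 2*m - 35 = (m - 5)*(m + 7)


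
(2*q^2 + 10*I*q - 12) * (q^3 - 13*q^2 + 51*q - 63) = 2*q^5 - 26*q^4 + 10*I*q^4 + 90*q^3 - 130*I*q^3 + 30*q^2 + 510*I*q^2 - 612*q - 630*I*q + 756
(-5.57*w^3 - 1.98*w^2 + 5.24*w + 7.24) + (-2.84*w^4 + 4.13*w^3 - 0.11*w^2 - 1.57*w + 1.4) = -2.84*w^4 - 1.44*w^3 - 2.09*w^2 + 3.67*w + 8.64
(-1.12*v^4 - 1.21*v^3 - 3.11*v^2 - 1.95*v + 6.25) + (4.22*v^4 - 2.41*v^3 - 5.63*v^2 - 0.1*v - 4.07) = 3.1*v^4 - 3.62*v^3 - 8.74*v^2 - 2.05*v + 2.18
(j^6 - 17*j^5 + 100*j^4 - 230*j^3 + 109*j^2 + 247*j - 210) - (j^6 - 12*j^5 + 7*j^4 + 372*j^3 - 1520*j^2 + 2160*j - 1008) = -5*j^5 + 93*j^4 - 602*j^3 + 1629*j^2 - 1913*j + 798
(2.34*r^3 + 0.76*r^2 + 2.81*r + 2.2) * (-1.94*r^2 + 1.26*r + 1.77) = -4.5396*r^5 + 1.474*r^4 - 0.351999999999999*r^3 + 0.6178*r^2 + 7.7457*r + 3.894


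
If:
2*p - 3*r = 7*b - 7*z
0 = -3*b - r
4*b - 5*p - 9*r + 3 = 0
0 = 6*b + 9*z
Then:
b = -9/73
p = -12/73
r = 27/73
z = 6/73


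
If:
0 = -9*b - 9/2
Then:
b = -1/2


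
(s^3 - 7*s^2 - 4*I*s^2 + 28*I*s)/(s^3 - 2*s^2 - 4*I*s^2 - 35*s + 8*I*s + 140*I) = s/(s + 5)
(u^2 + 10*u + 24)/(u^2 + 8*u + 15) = (u^2 + 10*u + 24)/(u^2 + 8*u + 15)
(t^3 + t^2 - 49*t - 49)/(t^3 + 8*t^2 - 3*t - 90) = (t^3 + t^2 - 49*t - 49)/(t^3 + 8*t^2 - 3*t - 90)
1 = 1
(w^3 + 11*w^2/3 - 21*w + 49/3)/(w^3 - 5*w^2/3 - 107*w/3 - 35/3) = (-3*w^3 - 11*w^2 + 63*w - 49)/(-3*w^3 + 5*w^2 + 107*w + 35)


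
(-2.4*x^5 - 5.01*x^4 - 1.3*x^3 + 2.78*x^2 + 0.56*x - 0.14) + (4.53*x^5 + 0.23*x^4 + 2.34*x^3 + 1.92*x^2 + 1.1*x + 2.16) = 2.13*x^5 - 4.78*x^4 + 1.04*x^3 + 4.7*x^2 + 1.66*x + 2.02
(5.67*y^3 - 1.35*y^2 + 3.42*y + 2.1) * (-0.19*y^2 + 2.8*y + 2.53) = -1.0773*y^5 + 16.1325*y^4 + 9.9153*y^3 + 5.7615*y^2 + 14.5326*y + 5.313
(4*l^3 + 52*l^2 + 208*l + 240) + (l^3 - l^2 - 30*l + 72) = 5*l^3 + 51*l^2 + 178*l + 312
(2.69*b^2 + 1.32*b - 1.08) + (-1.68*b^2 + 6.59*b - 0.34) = 1.01*b^2 + 7.91*b - 1.42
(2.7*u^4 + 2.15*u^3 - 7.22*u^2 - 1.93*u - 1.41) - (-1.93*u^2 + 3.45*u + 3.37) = 2.7*u^4 + 2.15*u^3 - 5.29*u^2 - 5.38*u - 4.78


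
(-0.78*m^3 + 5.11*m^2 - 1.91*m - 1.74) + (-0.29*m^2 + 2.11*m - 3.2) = -0.78*m^3 + 4.82*m^2 + 0.2*m - 4.94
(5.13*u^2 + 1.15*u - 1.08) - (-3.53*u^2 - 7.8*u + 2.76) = 8.66*u^2 + 8.95*u - 3.84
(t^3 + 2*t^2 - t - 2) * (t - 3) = t^4 - t^3 - 7*t^2 + t + 6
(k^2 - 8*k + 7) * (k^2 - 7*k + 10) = k^4 - 15*k^3 + 73*k^2 - 129*k + 70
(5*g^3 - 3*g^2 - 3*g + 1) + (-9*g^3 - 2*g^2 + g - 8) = -4*g^3 - 5*g^2 - 2*g - 7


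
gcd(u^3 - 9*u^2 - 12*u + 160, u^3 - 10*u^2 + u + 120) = u^2 - 13*u + 40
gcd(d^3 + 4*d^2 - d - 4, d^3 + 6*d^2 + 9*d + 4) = d^2 + 5*d + 4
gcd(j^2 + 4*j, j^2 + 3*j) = j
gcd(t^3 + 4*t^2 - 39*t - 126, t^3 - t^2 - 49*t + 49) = t + 7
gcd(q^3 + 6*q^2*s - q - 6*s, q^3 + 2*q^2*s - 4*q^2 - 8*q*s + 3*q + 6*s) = q - 1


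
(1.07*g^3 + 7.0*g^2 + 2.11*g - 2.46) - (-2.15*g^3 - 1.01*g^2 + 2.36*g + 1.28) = 3.22*g^3 + 8.01*g^2 - 0.25*g - 3.74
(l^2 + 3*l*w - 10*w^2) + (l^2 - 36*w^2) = 2*l^2 + 3*l*w - 46*w^2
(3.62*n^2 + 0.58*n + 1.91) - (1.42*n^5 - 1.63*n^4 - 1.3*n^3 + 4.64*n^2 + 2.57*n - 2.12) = -1.42*n^5 + 1.63*n^4 + 1.3*n^3 - 1.02*n^2 - 1.99*n + 4.03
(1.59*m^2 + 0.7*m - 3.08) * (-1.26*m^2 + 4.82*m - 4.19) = -2.0034*m^4 + 6.7818*m^3 + 0.5927*m^2 - 17.7786*m + 12.9052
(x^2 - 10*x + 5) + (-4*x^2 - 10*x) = -3*x^2 - 20*x + 5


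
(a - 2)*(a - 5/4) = a^2 - 13*a/4 + 5/2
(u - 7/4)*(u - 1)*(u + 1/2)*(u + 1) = u^4 - 5*u^3/4 - 15*u^2/8 + 5*u/4 + 7/8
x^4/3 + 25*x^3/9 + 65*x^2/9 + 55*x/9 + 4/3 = (x/3 + 1)*(x + 1/3)*(x + 1)*(x + 4)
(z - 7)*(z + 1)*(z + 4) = z^3 - 2*z^2 - 31*z - 28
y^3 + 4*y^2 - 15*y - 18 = (y - 3)*(y + 1)*(y + 6)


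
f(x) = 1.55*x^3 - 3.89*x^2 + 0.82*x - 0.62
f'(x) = 4.65*x^2 - 7.78*x + 0.82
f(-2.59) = -55.77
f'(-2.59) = 52.16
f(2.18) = -1.26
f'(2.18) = 5.96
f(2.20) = -1.14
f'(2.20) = 6.21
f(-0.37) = -1.53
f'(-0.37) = 4.34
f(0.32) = -0.71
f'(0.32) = -1.19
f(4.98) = 98.42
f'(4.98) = 77.40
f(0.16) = -0.58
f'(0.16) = -0.31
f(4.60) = 71.71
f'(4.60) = 63.43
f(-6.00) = -480.38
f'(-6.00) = 214.90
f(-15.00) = -6119.42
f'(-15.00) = 1163.77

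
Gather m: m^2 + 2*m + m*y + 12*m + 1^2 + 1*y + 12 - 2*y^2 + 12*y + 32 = m^2 + m*(y + 14) - 2*y^2 + 13*y + 45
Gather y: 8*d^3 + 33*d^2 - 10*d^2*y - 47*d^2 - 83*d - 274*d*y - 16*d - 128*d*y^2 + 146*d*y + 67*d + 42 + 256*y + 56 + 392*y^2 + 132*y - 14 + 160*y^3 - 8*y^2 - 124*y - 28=8*d^3 - 14*d^2 - 32*d + 160*y^3 + y^2*(384 - 128*d) + y*(-10*d^2 - 128*d + 264) + 56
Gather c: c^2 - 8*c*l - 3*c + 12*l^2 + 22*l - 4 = c^2 + c*(-8*l - 3) + 12*l^2 + 22*l - 4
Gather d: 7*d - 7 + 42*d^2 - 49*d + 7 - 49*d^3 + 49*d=-49*d^3 + 42*d^2 + 7*d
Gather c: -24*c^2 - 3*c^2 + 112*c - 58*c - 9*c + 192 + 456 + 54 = -27*c^2 + 45*c + 702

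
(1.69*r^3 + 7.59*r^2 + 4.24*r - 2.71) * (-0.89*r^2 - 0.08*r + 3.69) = -1.5041*r^5 - 6.8903*r^4 + 1.8553*r^3 + 30.0798*r^2 + 15.8624*r - 9.9999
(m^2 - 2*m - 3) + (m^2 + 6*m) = 2*m^2 + 4*m - 3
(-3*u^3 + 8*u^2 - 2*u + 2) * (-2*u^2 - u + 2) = 6*u^5 - 13*u^4 - 10*u^3 + 14*u^2 - 6*u + 4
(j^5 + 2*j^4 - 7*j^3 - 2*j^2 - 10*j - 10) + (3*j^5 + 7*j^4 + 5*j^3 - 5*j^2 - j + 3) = 4*j^5 + 9*j^4 - 2*j^3 - 7*j^2 - 11*j - 7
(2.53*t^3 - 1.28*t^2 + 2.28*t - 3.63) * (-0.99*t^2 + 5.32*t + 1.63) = -2.5047*t^5 + 14.7268*t^4 - 4.9429*t^3 + 13.6369*t^2 - 15.5952*t - 5.9169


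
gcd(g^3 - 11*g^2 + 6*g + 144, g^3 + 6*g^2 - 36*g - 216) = g - 6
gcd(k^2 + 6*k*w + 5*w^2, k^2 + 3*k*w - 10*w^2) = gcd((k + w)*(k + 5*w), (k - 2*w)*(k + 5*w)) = k + 5*w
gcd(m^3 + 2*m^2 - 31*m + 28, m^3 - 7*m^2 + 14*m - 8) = m^2 - 5*m + 4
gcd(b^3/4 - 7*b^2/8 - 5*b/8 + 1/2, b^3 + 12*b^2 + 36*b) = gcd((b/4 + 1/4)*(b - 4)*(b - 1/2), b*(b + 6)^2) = 1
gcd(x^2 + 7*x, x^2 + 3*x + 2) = 1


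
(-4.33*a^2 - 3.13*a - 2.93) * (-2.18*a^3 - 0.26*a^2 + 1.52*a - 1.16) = 9.4394*a^5 + 7.9492*a^4 + 0.6196*a^3 + 1.027*a^2 - 0.822800000000001*a + 3.3988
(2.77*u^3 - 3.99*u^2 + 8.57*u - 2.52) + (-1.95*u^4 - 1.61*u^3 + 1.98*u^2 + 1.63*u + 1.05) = -1.95*u^4 + 1.16*u^3 - 2.01*u^2 + 10.2*u - 1.47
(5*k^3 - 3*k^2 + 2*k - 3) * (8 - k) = -5*k^4 + 43*k^3 - 26*k^2 + 19*k - 24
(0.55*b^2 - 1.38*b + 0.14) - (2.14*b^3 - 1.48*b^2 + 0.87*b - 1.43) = -2.14*b^3 + 2.03*b^2 - 2.25*b + 1.57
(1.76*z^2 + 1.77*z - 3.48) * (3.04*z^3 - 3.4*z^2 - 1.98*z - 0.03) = 5.3504*z^5 - 0.6032*z^4 - 20.082*z^3 + 8.2746*z^2 + 6.8373*z + 0.1044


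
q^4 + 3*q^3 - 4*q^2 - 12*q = q*(q - 2)*(q + 2)*(q + 3)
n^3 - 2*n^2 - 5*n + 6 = (n - 3)*(n - 1)*(n + 2)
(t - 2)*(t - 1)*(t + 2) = t^3 - t^2 - 4*t + 4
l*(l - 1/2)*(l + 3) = l^3 + 5*l^2/2 - 3*l/2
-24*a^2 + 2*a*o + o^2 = (-4*a + o)*(6*a + o)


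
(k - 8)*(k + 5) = k^2 - 3*k - 40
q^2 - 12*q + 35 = (q - 7)*(q - 5)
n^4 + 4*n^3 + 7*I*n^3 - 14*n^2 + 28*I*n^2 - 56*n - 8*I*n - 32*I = (n + 4)*(n + I)*(n + 2*I)*(n + 4*I)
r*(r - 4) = r^2 - 4*r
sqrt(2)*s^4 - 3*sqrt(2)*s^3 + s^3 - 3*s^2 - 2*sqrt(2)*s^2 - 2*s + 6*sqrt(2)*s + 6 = (s - 3)*(s - sqrt(2))*(s + sqrt(2))*(sqrt(2)*s + 1)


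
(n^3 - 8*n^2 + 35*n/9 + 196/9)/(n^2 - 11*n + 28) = (n^2 - n - 28/9)/(n - 4)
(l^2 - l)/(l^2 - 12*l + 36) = l*(l - 1)/(l^2 - 12*l + 36)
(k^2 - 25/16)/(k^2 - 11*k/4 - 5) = (k - 5/4)/(k - 4)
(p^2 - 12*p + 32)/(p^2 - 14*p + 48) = (p - 4)/(p - 6)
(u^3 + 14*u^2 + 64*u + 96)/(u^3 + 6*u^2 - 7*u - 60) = (u^2 + 10*u + 24)/(u^2 + 2*u - 15)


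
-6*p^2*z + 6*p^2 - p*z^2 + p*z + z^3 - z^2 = (-3*p + z)*(2*p + z)*(z - 1)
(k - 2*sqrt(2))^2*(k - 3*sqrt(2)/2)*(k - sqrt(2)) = k^4 - 13*sqrt(2)*k^3/2 + 31*k^2 - 32*sqrt(2)*k + 24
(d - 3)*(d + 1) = d^2 - 2*d - 3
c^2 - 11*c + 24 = (c - 8)*(c - 3)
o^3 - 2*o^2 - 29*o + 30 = (o - 6)*(o - 1)*(o + 5)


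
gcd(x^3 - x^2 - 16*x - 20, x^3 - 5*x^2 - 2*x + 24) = x + 2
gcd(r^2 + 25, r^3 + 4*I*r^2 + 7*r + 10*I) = r + 5*I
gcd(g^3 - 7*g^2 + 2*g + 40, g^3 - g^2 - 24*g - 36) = g + 2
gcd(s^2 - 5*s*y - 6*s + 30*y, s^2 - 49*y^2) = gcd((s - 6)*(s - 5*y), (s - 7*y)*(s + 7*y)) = 1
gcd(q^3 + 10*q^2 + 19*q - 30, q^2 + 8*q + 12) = q + 6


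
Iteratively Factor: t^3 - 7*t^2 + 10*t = (t - 2)*(t^2 - 5*t) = t*(t - 2)*(t - 5)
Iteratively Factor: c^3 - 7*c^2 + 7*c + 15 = (c - 5)*(c^2 - 2*c - 3) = (c - 5)*(c - 3)*(c + 1)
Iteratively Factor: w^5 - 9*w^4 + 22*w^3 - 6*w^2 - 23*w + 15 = (w - 1)*(w^4 - 8*w^3 + 14*w^2 + 8*w - 15) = (w - 1)^2*(w^3 - 7*w^2 + 7*w + 15) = (w - 3)*(w - 1)^2*(w^2 - 4*w - 5) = (w - 3)*(w - 1)^2*(w + 1)*(w - 5)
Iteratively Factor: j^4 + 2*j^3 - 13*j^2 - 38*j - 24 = (j + 3)*(j^3 - j^2 - 10*j - 8) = (j + 1)*(j + 3)*(j^2 - 2*j - 8) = (j + 1)*(j + 2)*(j + 3)*(j - 4)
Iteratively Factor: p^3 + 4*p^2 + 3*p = (p + 3)*(p^2 + p) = (p + 1)*(p + 3)*(p)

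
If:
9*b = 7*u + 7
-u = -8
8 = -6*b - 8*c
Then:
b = 7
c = -25/4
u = 8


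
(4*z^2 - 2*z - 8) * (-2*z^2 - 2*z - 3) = -8*z^4 - 4*z^3 + 8*z^2 + 22*z + 24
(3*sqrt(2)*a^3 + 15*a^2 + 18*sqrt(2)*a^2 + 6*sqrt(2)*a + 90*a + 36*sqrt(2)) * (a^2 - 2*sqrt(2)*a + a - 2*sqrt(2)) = 3*sqrt(2)*a^5 + 3*a^4 + 21*sqrt(2)*a^4 - 6*sqrt(2)*a^3 + 21*a^3 - 168*sqrt(2)*a^2 - 6*a^2 - 144*sqrt(2)*a - 168*a - 144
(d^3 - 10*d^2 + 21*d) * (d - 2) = d^4 - 12*d^3 + 41*d^2 - 42*d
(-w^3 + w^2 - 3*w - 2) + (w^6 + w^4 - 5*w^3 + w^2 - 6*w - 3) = w^6 + w^4 - 6*w^3 + 2*w^2 - 9*w - 5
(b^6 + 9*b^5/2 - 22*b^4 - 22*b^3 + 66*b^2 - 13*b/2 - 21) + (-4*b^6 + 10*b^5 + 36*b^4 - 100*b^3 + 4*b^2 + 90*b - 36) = -3*b^6 + 29*b^5/2 + 14*b^4 - 122*b^3 + 70*b^2 + 167*b/2 - 57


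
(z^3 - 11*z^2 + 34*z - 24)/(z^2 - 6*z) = z - 5 + 4/z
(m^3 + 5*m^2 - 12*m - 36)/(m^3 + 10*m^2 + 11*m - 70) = (m^3 + 5*m^2 - 12*m - 36)/(m^3 + 10*m^2 + 11*m - 70)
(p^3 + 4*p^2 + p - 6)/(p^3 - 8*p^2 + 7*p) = (p^2 + 5*p + 6)/(p*(p - 7))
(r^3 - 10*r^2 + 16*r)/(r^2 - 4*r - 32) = r*(r - 2)/(r + 4)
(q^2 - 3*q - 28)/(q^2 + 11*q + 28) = (q - 7)/(q + 7)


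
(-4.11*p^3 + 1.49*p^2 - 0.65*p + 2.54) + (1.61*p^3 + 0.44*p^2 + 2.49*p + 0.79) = -2.5*p^3 + 1.93*p^2 + 1.84*p + 3.33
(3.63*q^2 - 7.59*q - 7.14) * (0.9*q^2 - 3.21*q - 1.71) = 3.267*q^4 - 18.4833*q^3 + 11.7306*q^2 + 35.8983*q + 12.2094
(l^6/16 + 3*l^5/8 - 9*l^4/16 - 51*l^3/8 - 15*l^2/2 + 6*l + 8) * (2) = l^6/8 + 3*l^5/4 - 9*l^4/8 - 51*l^3/4 - 15*l^2 + 12*l + 16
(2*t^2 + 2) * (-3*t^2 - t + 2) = -6*t^4 - 2*t^3 - 2*t^2 - 2*t + 4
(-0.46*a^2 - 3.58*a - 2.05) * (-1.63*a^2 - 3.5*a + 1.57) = 0.7498*a^4 + 7.4454*a^3 + 15.1493*a^2 + 1.5544*a - 3.2185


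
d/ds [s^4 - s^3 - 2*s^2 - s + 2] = 4*s^3 - 3*s^2 - 4*s - 1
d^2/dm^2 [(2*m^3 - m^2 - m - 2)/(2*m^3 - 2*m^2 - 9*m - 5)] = 4*(2*m^6 + 48*m^5 + 15*m^4 + 66*m^3 + 162*m^2 + 6*m - 61)/(8*m^9 - 24*m^8 - 84*m^7 + 148*m^6 + 498*m^5 - 6*m^4 - 1119*m^3 - 1365*m^2 - 675*m - 125)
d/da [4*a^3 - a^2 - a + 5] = 12*a^2 - 2*a - 1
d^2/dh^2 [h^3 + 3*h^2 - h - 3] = 6*h + 6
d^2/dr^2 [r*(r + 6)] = 2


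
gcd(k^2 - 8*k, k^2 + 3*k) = k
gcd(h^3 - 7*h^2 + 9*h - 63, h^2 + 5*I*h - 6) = h + 3*I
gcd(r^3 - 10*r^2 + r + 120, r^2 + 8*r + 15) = r + 3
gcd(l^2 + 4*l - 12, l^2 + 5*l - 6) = l + 6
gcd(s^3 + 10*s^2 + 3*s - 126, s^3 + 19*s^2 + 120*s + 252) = s^2 + 13*s + 42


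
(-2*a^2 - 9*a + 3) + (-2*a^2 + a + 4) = -4*a^2 - 8*a + 7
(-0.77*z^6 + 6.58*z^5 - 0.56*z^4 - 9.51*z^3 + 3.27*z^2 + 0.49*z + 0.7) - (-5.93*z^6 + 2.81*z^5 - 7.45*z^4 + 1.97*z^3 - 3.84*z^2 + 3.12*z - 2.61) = 5.16*z^6 + 3.77*z^5 + 6.89*z^4 - 11.48*z^3 + 7.11*z^2 - 2.63*z + 3.31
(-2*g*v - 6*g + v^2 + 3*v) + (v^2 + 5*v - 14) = -2*g*v - 6*g + 2*v^2 + 8*v - 14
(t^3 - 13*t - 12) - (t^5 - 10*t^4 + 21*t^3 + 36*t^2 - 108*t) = -t^5 + 10*t^4 - 20*t^3 - 36*t^2 + 95*t - 12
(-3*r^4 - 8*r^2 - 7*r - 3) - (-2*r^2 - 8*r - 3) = -3*r^4 - 6*r^2 + r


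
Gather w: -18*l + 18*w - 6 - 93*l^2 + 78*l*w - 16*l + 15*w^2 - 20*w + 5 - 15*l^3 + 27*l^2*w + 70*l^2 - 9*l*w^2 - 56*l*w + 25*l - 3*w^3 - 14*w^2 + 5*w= -15*l^3 - 23*l^2 - 9*l - 3*w^3 + w^2*(1 - 9*l) + w*(27*l^2 + 22*l + 3) - 1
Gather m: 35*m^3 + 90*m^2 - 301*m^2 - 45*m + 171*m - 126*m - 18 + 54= 35*m^3 - 211*m^2 + 36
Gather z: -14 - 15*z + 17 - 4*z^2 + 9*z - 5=-4*z^2 - 6*z - 2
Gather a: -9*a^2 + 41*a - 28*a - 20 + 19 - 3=-9*a^2 + 13*a - 4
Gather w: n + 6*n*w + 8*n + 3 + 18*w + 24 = 9*n + w*(6*n + 18) + 27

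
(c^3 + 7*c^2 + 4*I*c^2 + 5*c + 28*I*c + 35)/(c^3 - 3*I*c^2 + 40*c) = (c^2 + c*(7 - I) - 7*I)/(c*(c - 8*I))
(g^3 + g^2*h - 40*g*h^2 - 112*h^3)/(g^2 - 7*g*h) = g + 8*h + 16*h^2/g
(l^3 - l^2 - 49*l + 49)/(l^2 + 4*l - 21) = (l^2 - 8*l + 7)/(l - 3)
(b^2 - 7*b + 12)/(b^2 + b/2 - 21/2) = 2*(b - 4)/(2*b + 7)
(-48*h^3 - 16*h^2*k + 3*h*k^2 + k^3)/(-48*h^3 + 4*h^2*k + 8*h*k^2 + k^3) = (12*h^2 + h*k - k^2)/(12*h^2 - 4*h*k - k^2)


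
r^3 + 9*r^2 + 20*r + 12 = (r + 1)*(r + 2)*(r + 6)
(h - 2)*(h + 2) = h^2 - 4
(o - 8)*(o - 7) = o^2 - 15*o + 56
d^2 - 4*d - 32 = (d - 8)*(d + 4)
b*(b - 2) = b^2 - 2*b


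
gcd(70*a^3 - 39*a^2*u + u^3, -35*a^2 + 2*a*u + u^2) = -35*a^2 + 2*a*u + u^2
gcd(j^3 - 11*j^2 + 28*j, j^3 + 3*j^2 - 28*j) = j^2 - 4*j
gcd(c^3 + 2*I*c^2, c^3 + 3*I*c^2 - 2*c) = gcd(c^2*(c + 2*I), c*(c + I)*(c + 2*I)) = c^2 + 2*I*c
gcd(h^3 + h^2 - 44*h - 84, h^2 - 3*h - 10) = h + 2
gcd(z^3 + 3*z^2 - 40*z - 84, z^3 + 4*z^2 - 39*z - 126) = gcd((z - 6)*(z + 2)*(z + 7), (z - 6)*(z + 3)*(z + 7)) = z^2 + z - 42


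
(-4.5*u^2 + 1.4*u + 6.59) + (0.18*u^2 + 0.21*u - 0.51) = -4.32*u^2 + 1.61*u + 6.08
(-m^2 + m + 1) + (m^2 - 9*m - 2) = -8*m - 1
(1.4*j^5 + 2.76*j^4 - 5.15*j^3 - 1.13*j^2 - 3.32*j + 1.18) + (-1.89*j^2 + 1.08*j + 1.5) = 1.4*j^5 + 2.76*j^4 - 5.15*j^3 - 3.02*j^2 - 2.24*j + 2.68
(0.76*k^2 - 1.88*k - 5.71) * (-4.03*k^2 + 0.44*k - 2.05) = -3.0628*k^4 + 7.9108*k^3 + 20.6261*k^2 + 1.3416*k + 11.7055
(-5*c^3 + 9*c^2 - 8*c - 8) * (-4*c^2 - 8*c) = 20*c^5 + 4*c^4 - 40*c^3 + 96*c^2 + 64*c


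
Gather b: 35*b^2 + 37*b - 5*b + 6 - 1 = 35*b^2 + 32*b + 5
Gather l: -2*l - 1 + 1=-2*l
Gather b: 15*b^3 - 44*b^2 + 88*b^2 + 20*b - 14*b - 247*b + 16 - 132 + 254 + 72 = 15*b^3 + 44*b^2 - 241*b + 210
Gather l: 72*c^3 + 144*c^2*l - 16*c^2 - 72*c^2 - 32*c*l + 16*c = 72*c^3 - 88*c^2 + 16*c + l*(144*c^2 - 32*c)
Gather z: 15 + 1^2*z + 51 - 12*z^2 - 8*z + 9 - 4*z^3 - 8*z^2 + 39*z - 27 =-4*z^3 - 20*z^2 + 32*z + 48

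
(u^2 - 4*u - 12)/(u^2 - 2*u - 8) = (u - 6)/(u - 4)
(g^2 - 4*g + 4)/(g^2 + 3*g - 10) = (g - 2)/(g + 5)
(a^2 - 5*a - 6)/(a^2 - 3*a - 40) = (-a^2 + 5*a + 6)/(-a^2 + 3*a + 40)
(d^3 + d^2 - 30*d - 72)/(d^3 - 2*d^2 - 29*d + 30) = (d^2 + 7*d + 12)/(d^2 + 4*d - 5)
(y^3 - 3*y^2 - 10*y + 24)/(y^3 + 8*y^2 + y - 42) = (y - 4)/(y + 7)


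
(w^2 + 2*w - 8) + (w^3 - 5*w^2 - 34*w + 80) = w^3 - 4*w^2 - 32*w + 72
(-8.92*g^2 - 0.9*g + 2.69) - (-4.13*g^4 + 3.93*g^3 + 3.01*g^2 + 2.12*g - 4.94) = 4.13*g^4 - 3.93*g^3 - 11.93*g^2 - 3.02*g + 7.63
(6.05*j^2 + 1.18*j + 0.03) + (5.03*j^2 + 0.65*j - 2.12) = 11.08*j^2 + 1.83*j - 2.09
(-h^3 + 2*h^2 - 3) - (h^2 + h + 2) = -h^3 + h^2 - h - 5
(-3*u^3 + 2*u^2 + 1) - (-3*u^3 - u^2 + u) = 3*u^2 - u + 1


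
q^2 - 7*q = q*(q - 7)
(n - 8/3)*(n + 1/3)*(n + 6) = n^3 + 11*n^2/3 - 134*n/9 - 16/3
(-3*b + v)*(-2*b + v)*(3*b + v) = 18*b^3 - 9*b^2*v - 2*b*v^2 + v^3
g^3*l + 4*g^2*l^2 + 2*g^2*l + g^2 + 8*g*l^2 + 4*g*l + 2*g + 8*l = (g + 2)*(g + 4*l)*(g*l + 1)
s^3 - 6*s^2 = s^2*(s - 6)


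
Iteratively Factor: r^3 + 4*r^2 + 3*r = (r)*(r^2 + 4*r + 3) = r*(r + 1)*(r + 3)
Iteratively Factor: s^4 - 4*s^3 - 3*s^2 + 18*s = (s - 3)*(s^3 - s^2 - 6*s) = (s - 3)^2*(s^2 + 2*s) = s*(s - 3)^2*(s + 2)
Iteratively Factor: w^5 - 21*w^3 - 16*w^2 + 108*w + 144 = (w - 4)*(w^4 + 4*w^3 - 5*w^2 - 36*w - 36) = (w - 4)*(w + 2)*(w^3 + 2*w^2 - 9*w - 18) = (w - 4)*(w + 2)*(w + 3)*(w^2 - w - 6) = (w - 4)*(w - 3)*(w + 2)*(w + 3)*(w + 2)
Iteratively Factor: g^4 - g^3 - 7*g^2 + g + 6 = (g - 3)*(g^3 + 2*g^2 - g - 2) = (g - 3)*(g + 2)*(g^2 - 1) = (g - 3)*(g + 1)*(g + 2)*(g - 1)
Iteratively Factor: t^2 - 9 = (t - 3)*(t + 3)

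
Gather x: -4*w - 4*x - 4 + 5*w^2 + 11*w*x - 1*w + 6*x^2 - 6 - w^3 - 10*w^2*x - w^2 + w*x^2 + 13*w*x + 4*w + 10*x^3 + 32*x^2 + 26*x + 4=-w^3 + 4*w^2 - w + 10*x^3 + x^2*(w + 38) + x*(-10*w^2 + 24*w + 22) - 6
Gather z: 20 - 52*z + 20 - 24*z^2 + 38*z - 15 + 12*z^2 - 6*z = -12*z^2 - 20*z + 25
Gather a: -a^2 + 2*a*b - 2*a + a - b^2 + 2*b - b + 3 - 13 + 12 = -a^2 + a*(2*b - 1) - b^2 + b + 2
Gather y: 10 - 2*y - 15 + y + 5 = -y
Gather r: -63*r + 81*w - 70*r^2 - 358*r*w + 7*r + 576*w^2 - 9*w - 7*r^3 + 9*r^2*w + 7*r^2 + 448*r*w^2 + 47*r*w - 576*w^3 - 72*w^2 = -7*r^3 + r^2*(9*w - 63) + r*(448*w^2 - 311*w - 56) - 576*w^3 + 504*w^2 + 72*w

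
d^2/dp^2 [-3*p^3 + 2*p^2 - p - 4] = 4 - 18*p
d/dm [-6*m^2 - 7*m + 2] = -12*m - 7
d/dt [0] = 0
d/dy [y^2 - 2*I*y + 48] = 2*y - 2*I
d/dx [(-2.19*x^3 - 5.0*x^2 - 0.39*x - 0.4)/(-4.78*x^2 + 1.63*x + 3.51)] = (10.4682*x^4 - 7.1394*x^3 - 33.0749*x^2 - 38.924*x - 0.7169)/(22.8484*x^4 - 15.5828*x^3 - 30.8987*x^2 + 11.4426*x + 12.3201)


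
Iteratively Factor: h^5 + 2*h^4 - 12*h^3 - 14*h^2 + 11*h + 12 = (h + 1)*(h^4 + h^3 - 13*h^2 - h + 12) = (h + 1)^2*(h^3 - 13*h + 12) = (h - 1)*(h + 1)^2*(h^2 + h - 12) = (h - 1)*(h + 1)^2*(h + 4)*(h - 3)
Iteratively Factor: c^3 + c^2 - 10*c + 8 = (c - 2)*(c^2 + 3*c - 4) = (c - 2)*(c + 4)*(c - 1)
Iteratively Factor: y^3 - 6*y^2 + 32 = (y + 2)*(y^2 - 8*y + 16) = (y - 4)*(y + 2)*(y - 4)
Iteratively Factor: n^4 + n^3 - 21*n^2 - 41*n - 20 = (n + 4)*(n^3 - 3*n^2 - 9*n - 5) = (n - 5)*(n + 4)*(n^2 + 2*n + 1) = (n - 5)*(n + 1)*(n + 4)*(n + 1)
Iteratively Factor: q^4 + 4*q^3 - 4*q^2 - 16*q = (q)*(q^3 + 4*q^2 - 4*q - 16) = q*(q + 4)*(q^2 - 4) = q*(q + 2)*(q + 4)*(q - 2)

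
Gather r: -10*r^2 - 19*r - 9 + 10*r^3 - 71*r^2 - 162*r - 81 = 10*r^3 - 81*r^2 - 181*r - 90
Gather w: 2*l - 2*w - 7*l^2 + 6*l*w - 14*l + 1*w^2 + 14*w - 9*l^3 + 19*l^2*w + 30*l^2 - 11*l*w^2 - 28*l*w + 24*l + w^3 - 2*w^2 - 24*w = -9*l^3 + 23*l^2 + 12*l + w^3 + w^2*(-11*l - 1) + w*(19*l^2 - 22*l - 12)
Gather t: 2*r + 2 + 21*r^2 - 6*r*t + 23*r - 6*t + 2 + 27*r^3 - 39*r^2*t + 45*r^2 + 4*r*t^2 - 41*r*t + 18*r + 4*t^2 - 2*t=27*r^3 + 66*r^2 + 43*r + t^2*(4*r + 4) + t*(-39*r^2 - 47*r - 8) + 4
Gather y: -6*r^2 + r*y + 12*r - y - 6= -6*r^2 + 12*r + y*(r - 1) - 6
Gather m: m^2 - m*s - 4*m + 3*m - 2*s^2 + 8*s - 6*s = m^2 + m*(-s - 1) - 2*s^2 + 2*s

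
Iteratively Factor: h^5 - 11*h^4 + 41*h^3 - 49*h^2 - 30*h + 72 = (h + 1)*(h^4 - 12*h^3 + 53*h^2 - 102*h + 72) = (h - 3)*(h + 1)*(h^3 - 9*h^2 + 26*h - 24) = (h - 4)*(h - 3)*(h + 1)*(h^2 - 5*h + 6) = (h - 4)*(h - 3)^2*(h + 1)*(h - 2)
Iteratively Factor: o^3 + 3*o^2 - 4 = (o + 2)*(o^2 + o - 2) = (o - 1)*(o + 2)*(o + 2)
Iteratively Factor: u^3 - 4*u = (u - 2)*(u^2 + 2*u) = (u - 2)*(u + 2)*(u)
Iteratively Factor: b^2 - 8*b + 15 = (b - 3)*(b - 5)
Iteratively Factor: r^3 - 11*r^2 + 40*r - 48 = (r - 4)*(r^2 - 7*r + 12) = (r - 4)*(r - 3)*(r - 4)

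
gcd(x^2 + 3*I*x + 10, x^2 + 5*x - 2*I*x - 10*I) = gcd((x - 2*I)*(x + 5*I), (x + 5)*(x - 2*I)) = x - 2*I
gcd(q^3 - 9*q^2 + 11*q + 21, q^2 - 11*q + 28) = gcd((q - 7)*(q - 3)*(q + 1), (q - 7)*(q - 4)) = q - 7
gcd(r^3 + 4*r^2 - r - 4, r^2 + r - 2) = r - 1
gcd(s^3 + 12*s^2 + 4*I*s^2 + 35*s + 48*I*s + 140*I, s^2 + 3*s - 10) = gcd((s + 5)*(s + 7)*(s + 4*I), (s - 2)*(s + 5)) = s + 5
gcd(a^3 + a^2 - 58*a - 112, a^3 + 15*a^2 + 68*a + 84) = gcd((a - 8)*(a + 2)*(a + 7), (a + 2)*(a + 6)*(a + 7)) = a^2 + 9*a + 14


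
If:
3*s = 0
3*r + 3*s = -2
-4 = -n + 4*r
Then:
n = 4/3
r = -2/3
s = 0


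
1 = 1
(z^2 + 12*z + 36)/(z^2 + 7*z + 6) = (z + 6)/(z + 1)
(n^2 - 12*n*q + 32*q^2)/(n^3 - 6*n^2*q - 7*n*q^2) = (-n^2 + 12*n*q - 32*q^2)/(n*(-n^2 + 6*n*q + 7*q^2))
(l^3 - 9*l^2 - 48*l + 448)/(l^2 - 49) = (l^2 - 16*l + 64)/(l - 7)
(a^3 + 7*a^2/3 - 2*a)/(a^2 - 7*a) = (a^2 + 7*a/3 - 2)/(a - 7)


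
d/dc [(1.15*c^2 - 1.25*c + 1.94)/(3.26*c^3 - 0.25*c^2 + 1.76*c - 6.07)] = (-3.749*c^4 + 8.15*c^3 - 17.2617*c^2 - 12.991*c + 4.1731)/(10.6276*c^6 - 1.63*c^5 + 11.5377*c^4 - 40.4564*c^3 + 6.1326*c^2 - 21.3664*c + 36.8449)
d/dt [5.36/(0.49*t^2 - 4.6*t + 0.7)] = (24.656 - 5.2528*t)/(0.49*t^2 - 4.6*t + 0.7)^2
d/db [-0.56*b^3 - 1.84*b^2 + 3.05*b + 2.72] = -1.68*b^2 - 3.68*b + 3.05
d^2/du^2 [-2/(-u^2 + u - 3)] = 4*(-u^2 + u + (2*u - 1)^2 - 3)/(u^2 - u + 3)^3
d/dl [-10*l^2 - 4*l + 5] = -20*l - 4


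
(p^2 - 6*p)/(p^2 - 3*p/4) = 4*(p - 6)/(4*p - 3)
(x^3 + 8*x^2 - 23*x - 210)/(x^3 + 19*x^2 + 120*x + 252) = (x - 5)/(x + 6)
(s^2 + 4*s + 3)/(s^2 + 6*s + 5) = (s + 3)/(s + 5)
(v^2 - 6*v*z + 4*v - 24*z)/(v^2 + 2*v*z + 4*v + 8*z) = (v - 6*z)/(v + 2*z)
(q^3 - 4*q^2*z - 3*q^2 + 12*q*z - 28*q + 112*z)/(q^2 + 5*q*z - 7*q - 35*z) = (q^2 - 4*q*z + 4*q - 16*z)/(q + 5*z)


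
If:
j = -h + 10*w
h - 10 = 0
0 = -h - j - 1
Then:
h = 10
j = -11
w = -1/10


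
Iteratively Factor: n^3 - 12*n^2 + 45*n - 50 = (n - 5)*(n^2 - 7*n + 10) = (n - 5)*(n - 2)*(n - 5)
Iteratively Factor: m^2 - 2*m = (m - 2)*(m)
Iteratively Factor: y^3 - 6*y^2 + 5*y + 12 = (y - 3)*(y^2 - 3*y - 4) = (y - 4)*(y - 3)*(y + 1)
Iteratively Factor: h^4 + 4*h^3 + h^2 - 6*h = (h + 3)*(h^3 + h^2 - 2*h) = (h - 1)*(h + 3)*(h^2 + 2*h) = h*(h - 1)*(h + 3)*(h + 2)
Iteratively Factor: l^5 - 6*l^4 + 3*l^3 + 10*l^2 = (l)*(l^4 - 6*l^3 + 3*l^2 + 10*l) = l*(l - 5)*(l^3 - l^2 - 2*l) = l^2*(l - 5)*(l^2 - l - 2) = l^2*(l - 5)*(l - 2)*(l + 1)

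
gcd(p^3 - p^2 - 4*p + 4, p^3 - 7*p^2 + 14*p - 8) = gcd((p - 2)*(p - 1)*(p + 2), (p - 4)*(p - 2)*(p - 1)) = p^2 - 3*p + 2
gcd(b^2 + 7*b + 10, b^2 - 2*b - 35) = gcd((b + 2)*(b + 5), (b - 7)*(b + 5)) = b + 5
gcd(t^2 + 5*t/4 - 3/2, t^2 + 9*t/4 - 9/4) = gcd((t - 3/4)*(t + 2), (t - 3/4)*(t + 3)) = t - 3/4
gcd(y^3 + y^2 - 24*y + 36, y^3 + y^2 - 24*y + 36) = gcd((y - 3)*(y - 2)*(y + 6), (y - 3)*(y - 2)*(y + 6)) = y^3 + y^2 - 24*y + 36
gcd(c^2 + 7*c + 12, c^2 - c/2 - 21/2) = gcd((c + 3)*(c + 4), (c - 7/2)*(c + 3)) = c + 3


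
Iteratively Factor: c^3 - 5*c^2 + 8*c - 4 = (c - 1)*(c^2 - 4*c + 4) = (c - 2)*(c - 1)*(c - 2)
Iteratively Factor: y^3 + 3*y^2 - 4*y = (y - 1)*(y^2 + 4*y) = y*(y - 1)*(y + 4)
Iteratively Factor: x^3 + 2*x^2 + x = (x + 1)*(x^2 + x) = x*(x + 1)*(x + 1)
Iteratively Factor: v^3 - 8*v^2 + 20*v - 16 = (v - 2)*(v^2 - 6*v + 8) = (v - 4)*(v - 2)*(v - 2)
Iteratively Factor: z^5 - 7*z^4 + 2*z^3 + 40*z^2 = (z)*(z^4 - 7*z^3 + 2*z^2 + 40*z) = z*(z - 4)*(z^3 - 3*z^2 - 10*z) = z*(z - 4)*(z + 2)*(z^2 - 5*z) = z^2*(z - 4)*(z + 2)*(z - 5)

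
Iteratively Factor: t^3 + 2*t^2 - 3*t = (t + 3)*(t^2 - t) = (t - 1)*(t + 3)*(t)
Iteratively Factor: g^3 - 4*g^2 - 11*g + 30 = (g - 2)*(g^2 - 2*g - 15) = (g - 5)*(g - 2)*(g + 3)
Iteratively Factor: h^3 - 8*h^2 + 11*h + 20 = (h - 4)*(h^2 - 4*h - 5) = (h - 4)*(h + 1)*(h - 5)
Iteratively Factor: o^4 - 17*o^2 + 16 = (o + 1)*(o^3 - o^2 - 16*o + 16) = (o - 1)*(o + 1)*(o^2 - 16) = (o - 1)*(o + 1)*(o + 4)*(o - 4)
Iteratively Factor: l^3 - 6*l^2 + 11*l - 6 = (l - 1)*(l^2 - 5*l + 6) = (l - 3)*(l - 1)*(l - 2)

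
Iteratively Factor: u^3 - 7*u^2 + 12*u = (u)*(u^2 - 7*u + 12) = u*(u - 3)*(u - 4)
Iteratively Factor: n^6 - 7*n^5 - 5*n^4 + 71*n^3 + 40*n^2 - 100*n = (n - 1)*(n^5 - 6*n^4 - 11*n^3 + 60*n^2 + 100*n) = (n - 1)*(n + 2)*(n^4 - 8*n^3 + 5*n^2 + 50*n) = (n - 5)*(n - 1)*(n + 2)*(n^3 - 3*n^2 - 10*n) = (n - 5)^2*(n - 1)*(n + 2)*(n^2 + 2*n) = n*(n - 5)^2*(n - 1)*(n + 2)*(n + 2)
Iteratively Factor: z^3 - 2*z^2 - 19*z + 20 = (z - 1)*(z^2 - z - 20) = (z - 1)*(z + 4)*(z - 5)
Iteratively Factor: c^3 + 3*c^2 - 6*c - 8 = (c + 1)*(c^2 + 2*c - 8) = (c + 1)*(c + 4)*(c - 2)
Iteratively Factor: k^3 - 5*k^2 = (k)*(k^2 - 5*k) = k^2*(k - 5)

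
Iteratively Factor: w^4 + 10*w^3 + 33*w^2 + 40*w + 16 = (w + 4)*(w^3 + 6*w^2 + 9*w + 4) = (w + 4)^2*(w^2 + 2*w + 1) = (w + 1)*(w + 4)^2*(w + 1)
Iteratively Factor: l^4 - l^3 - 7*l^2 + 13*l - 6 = (l - 1)*(l^3 - 7*l + 6) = (l - 2)*(l - 1)*(l^2 + 2*l - 3) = (l - 2)*(l - 1)*(l + 3)*(l - 1)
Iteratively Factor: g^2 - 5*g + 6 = (g - 3)*(g - 2)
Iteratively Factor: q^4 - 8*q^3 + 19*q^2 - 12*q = (q - 1)*(q^3 - 7*q^2 + 12*q) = q*(q - 1)*(q^2 - 7*q + 12) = q*(q - 4)*(q - 1)*(q - 3)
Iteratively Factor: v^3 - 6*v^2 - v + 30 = (v + 2)*(v^2 - 8*v + 15) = (v - 3)*(v + 2)*(v - 5)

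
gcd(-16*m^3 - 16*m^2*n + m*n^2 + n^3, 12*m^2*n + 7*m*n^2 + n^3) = 4*m + n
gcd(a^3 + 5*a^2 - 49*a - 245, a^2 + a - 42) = a + 7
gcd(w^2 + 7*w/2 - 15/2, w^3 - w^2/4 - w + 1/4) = 1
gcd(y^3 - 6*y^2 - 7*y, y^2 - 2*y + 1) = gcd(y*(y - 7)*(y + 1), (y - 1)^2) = 1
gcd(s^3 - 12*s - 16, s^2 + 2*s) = s + 2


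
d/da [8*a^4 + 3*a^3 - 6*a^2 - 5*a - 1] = 32*a^3 + 9*a^2 - 12*a - 5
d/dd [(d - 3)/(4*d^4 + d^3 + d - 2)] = (4*d^4 + d^3 + d - (d - 3)*(16*d^3 + 3*d^2 + 1) - 2)/(4*d^4 + d^3 + d - 2)^2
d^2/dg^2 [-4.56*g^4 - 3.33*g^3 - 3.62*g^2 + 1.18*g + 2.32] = -54.72*g^2 - 19.98*g - 7.24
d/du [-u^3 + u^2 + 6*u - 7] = -3*u^2 + 2*u + 6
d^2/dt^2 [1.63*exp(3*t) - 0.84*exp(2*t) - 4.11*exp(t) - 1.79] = (14.67*exp(2*t) - 3.36*exp(t) - 4.11)*exp(t)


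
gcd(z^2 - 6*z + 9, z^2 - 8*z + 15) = z - 3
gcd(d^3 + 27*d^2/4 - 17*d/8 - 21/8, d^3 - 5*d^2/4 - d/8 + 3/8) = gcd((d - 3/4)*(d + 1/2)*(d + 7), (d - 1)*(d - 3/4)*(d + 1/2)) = d^2 - d/4 - 3/8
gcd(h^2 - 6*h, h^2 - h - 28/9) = 1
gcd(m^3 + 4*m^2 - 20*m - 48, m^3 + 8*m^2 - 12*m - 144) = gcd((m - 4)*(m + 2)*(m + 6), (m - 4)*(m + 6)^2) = m^2 + 2*m - 24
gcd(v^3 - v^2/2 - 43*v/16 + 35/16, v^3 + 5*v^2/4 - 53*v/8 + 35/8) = v^2 - 9*v/4 + 5/4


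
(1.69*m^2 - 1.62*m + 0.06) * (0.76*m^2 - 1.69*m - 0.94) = 1.2844*m^4 - 4.0873*m^3 + 1.1948*m^2 + 1.4214*m - 0.0564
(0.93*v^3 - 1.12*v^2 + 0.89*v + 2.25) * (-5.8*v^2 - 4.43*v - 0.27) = -5.394*v^5 + 2.3761*v^4 - 0.4515*v^3 - 16.6903*v^2 - 10.2078*v - 0.6075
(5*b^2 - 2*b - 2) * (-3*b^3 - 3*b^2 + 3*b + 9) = -15*b^5 - 9*b^4 + 27*b^3 + 45*b^2 - 24*b - 18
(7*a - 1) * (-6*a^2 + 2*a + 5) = -42*a^3 + 20*a^2 + 33*a - 5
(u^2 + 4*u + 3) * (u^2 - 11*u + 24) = u^4 - 7*u^3 - 17*u^2 + 63*u + 72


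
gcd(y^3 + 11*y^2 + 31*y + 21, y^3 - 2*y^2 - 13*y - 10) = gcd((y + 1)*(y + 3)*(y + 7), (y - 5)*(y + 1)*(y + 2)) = y + 1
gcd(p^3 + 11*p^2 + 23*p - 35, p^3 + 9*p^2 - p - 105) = p^2 + 12*p + 35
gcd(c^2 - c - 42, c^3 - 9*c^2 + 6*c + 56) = c - 7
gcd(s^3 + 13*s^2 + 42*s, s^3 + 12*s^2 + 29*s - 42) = s^2 + 13*s + 42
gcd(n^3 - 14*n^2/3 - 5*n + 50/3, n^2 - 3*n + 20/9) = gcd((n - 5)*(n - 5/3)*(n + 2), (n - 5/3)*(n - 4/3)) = n - 5/3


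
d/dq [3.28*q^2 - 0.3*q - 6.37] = 6.56*q - 0.3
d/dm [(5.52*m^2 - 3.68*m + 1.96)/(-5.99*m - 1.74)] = (-33.0648*m^2 - 19.2096*m + 18.1436)/(35.8801*m^2 + 20.8452*m + 3.0276)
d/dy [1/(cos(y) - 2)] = sin(y)/(cos(y) - 2)^2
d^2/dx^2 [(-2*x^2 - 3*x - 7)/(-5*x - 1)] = 324/(125*x^3 + 75*x^2 + 15*x + 1)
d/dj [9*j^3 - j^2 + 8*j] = 27*j^2 - 2*j + 8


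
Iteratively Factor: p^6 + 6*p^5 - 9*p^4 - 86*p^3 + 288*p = (p)*(p^5 + 6*p^4 - 9*p^3 - 86*p^2 + 288) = p*(p + 4)*(p^4 + 2*p^3 - 17*p^2 - 18*p + 72) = p*(p - 2)*(p + 4)*(p^3 + 4*p^2 - 9*p - 36) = p*(p - 2)*(p + 3)*(p + 4)*(p^2 + p - 12) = p*(p - 2)*(p + 3)*(p + 4)^2*(p - 3)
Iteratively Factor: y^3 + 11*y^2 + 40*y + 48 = (y + 4)*(y^2 + 7*y + 12) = (y + 4)^2*(y + 3)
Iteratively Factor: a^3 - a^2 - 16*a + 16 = (a + 4)*(a^2 - 5*a + 4) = (a - 4)*(a + 4)*(a - 1)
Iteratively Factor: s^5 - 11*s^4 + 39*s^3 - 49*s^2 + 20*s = (s - 5)*(s^4 - 6*s^3 + 9*s^2 - 4*s) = (s - 5)*(s - 1)*(s^3 - 5*s^2 + 4*s) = (s - 5)*(s - 4)*(s - 1)*(s^2 - s) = s*(s - 5)*(s - 4)*(s - 1)*(s - 1)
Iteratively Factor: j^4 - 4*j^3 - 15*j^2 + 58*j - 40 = (j + 4)*(j^3 - 8*j^2 + 17*j - 10) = (j - 1)*(j + 4)*(j^2 - 7*j + 10) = (j - 5)*(j - 1)*(j + 4)*(j - 2)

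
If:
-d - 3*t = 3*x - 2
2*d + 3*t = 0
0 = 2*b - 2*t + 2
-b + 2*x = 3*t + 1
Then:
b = -11/15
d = -2/5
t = 4/15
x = 8/15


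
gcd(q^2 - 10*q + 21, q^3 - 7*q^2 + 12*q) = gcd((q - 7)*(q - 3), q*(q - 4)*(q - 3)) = q - 3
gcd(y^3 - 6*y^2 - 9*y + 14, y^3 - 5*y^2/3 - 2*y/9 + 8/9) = y - 1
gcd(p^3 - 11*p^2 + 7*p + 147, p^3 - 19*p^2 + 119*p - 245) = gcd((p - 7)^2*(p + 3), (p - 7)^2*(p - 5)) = p^2 - 14*p + 49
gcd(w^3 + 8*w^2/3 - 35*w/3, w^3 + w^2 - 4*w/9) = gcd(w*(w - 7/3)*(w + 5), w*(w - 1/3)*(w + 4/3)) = w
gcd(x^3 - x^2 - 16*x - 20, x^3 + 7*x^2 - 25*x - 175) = x - 5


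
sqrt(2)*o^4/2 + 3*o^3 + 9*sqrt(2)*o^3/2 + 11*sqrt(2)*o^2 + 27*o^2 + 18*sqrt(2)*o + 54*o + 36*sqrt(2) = (o + 3)*(o + 6)*(o + 2*sqrt(2))*(sqrt(2)*o/2 + 1)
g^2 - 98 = (g - 7*sqrt(2))*(g + 7*sqrt(2))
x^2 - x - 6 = (x - 3)*(x + 2)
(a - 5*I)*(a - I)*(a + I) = a^3 - 5*I*a^2 + a - 5*I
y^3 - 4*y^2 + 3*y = y*(y - 3)*(y - 1)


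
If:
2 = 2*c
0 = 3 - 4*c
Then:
No Solution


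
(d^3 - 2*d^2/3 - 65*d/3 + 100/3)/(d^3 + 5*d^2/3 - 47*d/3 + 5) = (3*d^2 - 17*d + 20)/(3*d^2 - 10*d + 3)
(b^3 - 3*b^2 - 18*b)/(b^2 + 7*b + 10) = b*(b^2 - 3*b - 18)/(b^2 + 7*b + 10)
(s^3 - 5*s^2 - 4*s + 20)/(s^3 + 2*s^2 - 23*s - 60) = (s^2 - 4)/(s^2 + 7*s + 12)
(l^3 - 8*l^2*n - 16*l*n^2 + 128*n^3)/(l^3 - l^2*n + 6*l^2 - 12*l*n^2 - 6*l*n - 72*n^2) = (l^2 - 4*l*n - 32*n^2)/(l^2 + 3*l*n + 6*l + 18*n)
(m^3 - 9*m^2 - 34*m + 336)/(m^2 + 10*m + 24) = (m^2 - 15*m + 56)/(m + 4)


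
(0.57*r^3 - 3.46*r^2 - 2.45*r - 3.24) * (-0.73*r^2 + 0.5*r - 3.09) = -0.4161*r^5 + 2.8108*r^4 - 1.7028*r^3 + 11.8316*r^2 + 5.9505*r + 10.0116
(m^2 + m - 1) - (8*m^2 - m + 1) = -7*m^2 + 2*m - 2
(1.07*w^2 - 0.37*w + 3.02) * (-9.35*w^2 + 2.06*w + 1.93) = -10.0045*w^4 + 5.6637*w^3 - 26.9341*w^2 + 5.5071*w + 5.8286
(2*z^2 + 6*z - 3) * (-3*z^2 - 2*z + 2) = -6*z^4 - 22*z^3 + z^2 + 18*z - 6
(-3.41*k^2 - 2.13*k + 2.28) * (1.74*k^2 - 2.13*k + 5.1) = -5.9334*k^4 + 3.5571*k^3 - 8.8869*k^2 - 15.7194*k + 11.628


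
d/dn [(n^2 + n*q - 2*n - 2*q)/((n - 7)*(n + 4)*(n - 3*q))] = ((n - 7)*(n + 4)*(n - 3*q)*(2*n + q - 2) + (n - 7)*(n + 4)*(-n^2 - n*q + 2*n + 2*q) + (n - 7)*(n - 3*q)*(-n^2 - n*q + 2*n + 2*q) + (n + 4)*(n - 3*q)*(-n^2 - n*q + 2*n + 2*q))/((n - 7)^2*(n + 4)^2*(n - 3*q)^2)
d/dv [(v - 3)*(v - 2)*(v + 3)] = 3*v^2 - 4*v - 9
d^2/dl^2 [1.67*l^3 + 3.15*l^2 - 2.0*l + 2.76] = 10.02*l + 6.3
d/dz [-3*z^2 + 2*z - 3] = 2 - 6*z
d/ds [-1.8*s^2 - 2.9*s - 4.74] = -3.6*s - 2.9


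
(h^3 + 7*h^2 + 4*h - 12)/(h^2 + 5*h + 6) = (h^2 + 5*h - 6)/(h + 3)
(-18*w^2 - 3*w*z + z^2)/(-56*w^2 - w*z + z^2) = (18*w^2 + 3*w*z - z^2)/(56*w^2 + w*z - z^2)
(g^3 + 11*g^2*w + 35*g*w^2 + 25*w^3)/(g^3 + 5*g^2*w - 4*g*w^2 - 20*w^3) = (-g^2 - 6*g*w - 5*w^2)/(-g^2 + 4*w^2)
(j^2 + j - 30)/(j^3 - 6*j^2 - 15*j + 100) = (j + 6)/(j^2 - j - 20)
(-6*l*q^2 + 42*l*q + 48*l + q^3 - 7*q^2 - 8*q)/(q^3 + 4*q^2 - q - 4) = (-6*l*q + 48*l + q^2 - 8*q)/(q^2 + 3*q - 4)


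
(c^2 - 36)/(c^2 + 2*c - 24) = (c - 6)/(c - 4)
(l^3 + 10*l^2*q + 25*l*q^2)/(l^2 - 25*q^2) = l*(-l - 5*q)/(-l + 5*q)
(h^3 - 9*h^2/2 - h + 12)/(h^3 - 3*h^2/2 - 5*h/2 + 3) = (h - 4)/(h - 1)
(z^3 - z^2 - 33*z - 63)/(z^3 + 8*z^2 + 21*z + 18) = (z - 7)/(z + 2)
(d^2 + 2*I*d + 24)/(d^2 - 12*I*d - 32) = (d + 6*I)/(d - 8*I)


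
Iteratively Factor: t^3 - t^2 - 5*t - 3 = (t + 1)*(t^2 - 2*t - 3) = (t + 1)^2*(t - 3)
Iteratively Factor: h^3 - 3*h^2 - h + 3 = (h - 3)*(h^2 - 1) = (h - 3)*(h + 1)*(h - 1)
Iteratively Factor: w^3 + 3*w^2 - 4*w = (w)*(w^2 + 3*w - 4) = w*(w + 4)*(w - 1)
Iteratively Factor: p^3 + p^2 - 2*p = (p - 1)*(p^2 + 2*p) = p*(p - 1)*(p + 2)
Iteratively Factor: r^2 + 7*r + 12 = (r + 4)*(r + 3)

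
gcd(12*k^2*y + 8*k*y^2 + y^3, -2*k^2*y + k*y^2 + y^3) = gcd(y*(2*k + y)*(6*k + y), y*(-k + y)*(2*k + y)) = 2*k*y + y^2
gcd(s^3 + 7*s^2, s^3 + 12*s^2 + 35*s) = s^2 + 7*s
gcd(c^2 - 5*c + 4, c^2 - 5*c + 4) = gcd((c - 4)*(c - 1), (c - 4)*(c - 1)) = c^2 - 5*c + 4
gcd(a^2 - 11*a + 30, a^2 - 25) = a - 5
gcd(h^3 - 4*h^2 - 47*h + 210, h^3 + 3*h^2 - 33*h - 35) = h^2 + 2*h - 35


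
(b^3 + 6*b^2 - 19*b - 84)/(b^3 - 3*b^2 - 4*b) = (b^2 + 10*b + 21)/(b*(b + 1))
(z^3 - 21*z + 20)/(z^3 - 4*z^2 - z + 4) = (z + 5)/(z + 1)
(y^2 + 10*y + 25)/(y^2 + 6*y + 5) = (y + 5)/(y + 1)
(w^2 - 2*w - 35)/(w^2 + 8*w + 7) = (w^2 - 2*w - 35)/(w^2 + 8*w + 7)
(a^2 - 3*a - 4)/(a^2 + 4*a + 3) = (a - 4)/(a + 3)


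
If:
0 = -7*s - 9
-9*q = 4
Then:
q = -4/9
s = -9/7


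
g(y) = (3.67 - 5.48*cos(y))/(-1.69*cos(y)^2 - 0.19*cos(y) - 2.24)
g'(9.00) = 0.21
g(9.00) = -2.50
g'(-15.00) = -0.12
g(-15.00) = -2.55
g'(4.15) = 0.46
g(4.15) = -2.52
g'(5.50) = 1.16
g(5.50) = 0.07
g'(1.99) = -0.98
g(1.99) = -2.42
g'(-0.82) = 1.26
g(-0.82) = 0.02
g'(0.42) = -0.46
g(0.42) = 0.35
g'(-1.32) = 2.62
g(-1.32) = -0.97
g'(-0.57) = 0.70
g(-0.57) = 0.26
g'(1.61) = -2.49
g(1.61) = -1.74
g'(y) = (3.67 - 5.48*cos(y))*(-3.38*sin(y)*cos(y) - 0.19*sin(y))/(-1.69*cos(y)^2 - 0.19*cos(y) - 2.24)^2 + 5.48*sin(y)/(-1.69*cos(y)^2 - 0.19*cos(y) - 2.24) = (9.2612*cos(y)^2 - 12.4046*cos(y) - 12.9725)*sin(y)/(2.8561*cos(y)^4 + 0.6422*cos(y)^3 + 7.6073*cos(y)^2 + 0.8512*cos(y) + 5.0176)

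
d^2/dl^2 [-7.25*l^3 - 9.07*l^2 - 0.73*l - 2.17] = -43.5*l - 18.14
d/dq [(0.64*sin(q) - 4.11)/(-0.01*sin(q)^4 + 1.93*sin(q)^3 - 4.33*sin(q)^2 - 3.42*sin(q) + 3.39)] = (0.0192*sin(q)^4 - 2.6348*sin(q)^3 + 26.5681*sin(q)^2 - 35.5926*sin(q) - 11.8866)*cos(q)/(0.0001*sin(q)^8 - 0.0386*sin(q)^7 + 3.8115*sin(q)^6 - 16.6454*sin(q)^5 + 5.4799*sin(q)^4 + 42.7026*sin(q)^3 - 17.661*sin(q)^2 - 23.1876*sin(q) + 11.4921)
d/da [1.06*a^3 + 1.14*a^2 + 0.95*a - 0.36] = 3.18*a^2 + 2.28*a + 0.95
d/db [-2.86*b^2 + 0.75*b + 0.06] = 0.75 - 5.72*b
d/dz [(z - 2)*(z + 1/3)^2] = (3*z + 1)*(9*z - 11)/9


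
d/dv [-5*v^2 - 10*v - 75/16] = -10*v - 10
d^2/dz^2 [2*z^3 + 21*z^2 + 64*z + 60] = 12*z + 42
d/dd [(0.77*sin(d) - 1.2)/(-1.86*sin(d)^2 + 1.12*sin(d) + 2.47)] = (1.4322*sin(d)^2 - 4.464*sin(d) + 3.2459)*cos(d)/(3.4596*sin(d)^4 - 4.1664*sin(d)^3 - 7.934*sin(d)^2 + 5.5328*sin(d) + 6.1009)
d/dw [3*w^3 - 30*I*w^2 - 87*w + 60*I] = 9*w^2 - 60*I*w - 87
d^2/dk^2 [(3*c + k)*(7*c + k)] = 2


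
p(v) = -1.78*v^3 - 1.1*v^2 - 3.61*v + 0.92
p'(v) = -5.34*v^2 - 2.2*v - 3.61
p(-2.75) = 39.55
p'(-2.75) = -37.94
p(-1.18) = 6.57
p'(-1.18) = -8.45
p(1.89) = -21.85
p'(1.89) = -26.84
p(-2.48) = 30.26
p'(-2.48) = -31.00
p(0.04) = 0.77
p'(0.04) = -3.71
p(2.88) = -61.12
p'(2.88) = -54.24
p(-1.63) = 11.59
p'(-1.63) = -14.21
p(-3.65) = 86.00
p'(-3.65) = -66.72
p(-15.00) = 5815.07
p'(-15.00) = -1172.11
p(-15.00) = 5815.07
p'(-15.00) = -1172.11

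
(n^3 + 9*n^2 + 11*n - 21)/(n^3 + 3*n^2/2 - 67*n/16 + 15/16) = 16*(n^2 + 6*n - 7)/(16*n^2 - 24*n + 5)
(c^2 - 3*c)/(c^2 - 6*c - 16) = c*(3 - c)/(-c^2 + 6*c + 16)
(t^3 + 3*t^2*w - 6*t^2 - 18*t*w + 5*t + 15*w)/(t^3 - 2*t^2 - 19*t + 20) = (t + 3*w)/(t + 4)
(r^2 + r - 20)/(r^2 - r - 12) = (r + 5)/(r + 3)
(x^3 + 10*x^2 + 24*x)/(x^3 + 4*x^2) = (x + 6)/x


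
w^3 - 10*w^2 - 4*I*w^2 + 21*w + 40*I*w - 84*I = (w - 7)*(w - 3)*(w - 4*I)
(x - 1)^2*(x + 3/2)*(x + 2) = x^4 + 3*x^3/2 - 3*x^2 - 5*x/2 + 3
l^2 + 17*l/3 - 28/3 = (l - 4/3)*(l + 7)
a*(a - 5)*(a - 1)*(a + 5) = a^4 - a^3 - 25*a^2 + 25*a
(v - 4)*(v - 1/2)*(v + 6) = v^3 + 3*v^2/2 - 25*v + 12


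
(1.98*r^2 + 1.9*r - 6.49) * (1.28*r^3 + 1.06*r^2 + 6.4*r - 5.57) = 2.5344*r^5 + 4.5308*r^4 + 6.3788*r^3 - 5.748*r^2 - 52.119*r + 36.1493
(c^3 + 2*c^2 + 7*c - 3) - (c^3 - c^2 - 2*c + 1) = 3*c^2 + 9*c - 4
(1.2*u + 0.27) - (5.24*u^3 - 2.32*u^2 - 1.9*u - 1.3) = -5.24*u^3 + 2.32*u^2 + 3.1*u + 1.57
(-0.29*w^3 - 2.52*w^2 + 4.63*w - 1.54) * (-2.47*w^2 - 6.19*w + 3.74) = 0.7163*w^5 + 8.0195*w^4 + 3.0781*w^3 - 34.2807*w^2 + 26.8488*w - 5.7596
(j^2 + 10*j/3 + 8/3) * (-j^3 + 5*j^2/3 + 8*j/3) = -j^5 - 5*j^4/3 + 50*j^3/9 + 40*j^2/3 + 64*j/9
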